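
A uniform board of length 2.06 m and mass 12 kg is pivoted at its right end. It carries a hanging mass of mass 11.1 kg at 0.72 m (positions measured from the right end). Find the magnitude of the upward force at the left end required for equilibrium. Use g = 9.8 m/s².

F ≈ 96.8 N

Taking torques about the right end:
Beam weight: 12 × 9.8 = 117.6 N down at 1.03 m → arm 1.03 m, τ = 117.6 × 1.03 = 121.1 N·m counterclockwise.
Hanging mass: 11.1 × 9.8 = 108.8 N down at 0.72 m → arm 0.72 m, τ = 108.8 × 0.72 = 78.34 N·m counterclockwise.
Net moment of the loads = 199.4 N·m counterclockwise.
The upward force F acts at the left end, arm 2.06 m, giving F × 2.06 clockwise.
For rotational equilibrium, F × 2.06 = 199.4, so F = 199.4 / 2.06 = 96.8 N.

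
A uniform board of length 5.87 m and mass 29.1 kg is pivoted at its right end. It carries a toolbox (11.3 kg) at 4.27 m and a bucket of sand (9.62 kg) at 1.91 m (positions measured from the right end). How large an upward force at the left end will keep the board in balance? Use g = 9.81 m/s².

F ≈ 254 N

Taking torques about the right end:
Beam weight: 29.1 × 9.81 = 285.5 N down at 2.935 m → arm 2.935 m, τ = 285.5 × 2.935 = 837.9 N·m counterclockwise.
Toolbox: 11.3 × 9.81 = 110.9 N down at 4.27 m → arm 4.27 m, τ = 110.9 × 4.27 = 473.5 N·m counterclockwise.
Bucket of sand: 9.62 × 9.81 = 94.37 N down at 1.91 m → arm 1.91 m, τ = 94.37 × 1.91 = 180.2 N·m counterclockwise.
Net moment of the loads = 1492 N·m counterclockwise.
The upward force F acts at the left end, arm 5.87 m, giving F × 5.87 clockwise.
Στ = 0 ⇒ F × 5.87 = 1492 ⇒ F = 1492 / 5.87 = 254 N.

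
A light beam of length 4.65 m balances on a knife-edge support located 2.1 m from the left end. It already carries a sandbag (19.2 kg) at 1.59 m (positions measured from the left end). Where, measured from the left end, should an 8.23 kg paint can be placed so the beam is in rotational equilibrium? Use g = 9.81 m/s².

x ≈ 3.29 m from the left end

Choose the knife-edge support (at 2.1 m from the left end) as the axis so the support reaction has zero arm there.
Sandbag: 19.2 × 9.81 = 188.4 N down at 1.59 m → arm 0.51 m, τ = 188.4 × 0.51 = 96.08 N·m counterclockwise.
Net moment of existing loads = 96.08 N·m counterclockwise.
The paint can weighs 8.23 × 9.81 = 80.74 N and must supply an equal clockwise moment, so its lever arm about the knife-edge support is 96.08 / 80.74 = 1.19 m.
That puts it at 2.1 + 1.19 = 3.29 m from the left end.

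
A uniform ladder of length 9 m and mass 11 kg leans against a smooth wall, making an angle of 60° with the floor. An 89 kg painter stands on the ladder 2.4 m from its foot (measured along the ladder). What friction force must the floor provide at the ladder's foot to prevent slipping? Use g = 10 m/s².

f ≈ 169 N

Sum moments about the foot of the ladder (the floor normal and friction both act there and drop out).
Ladder weight 11×10 = 110 N acts at 4.5 m along the ladder; its horizontal arm is 4.5·cos60° = 2.25 m → τ = 247.5 N·m clockwise.
Painter: 89×10 = 890 N at 2.4 m → arm 1.2 m → τ = 1068 N·m clockwise.
Wall normal N acts horizontally at the top; its moment arm is the height L sinθ = 9·sin60° = 7.794 m, counterclockwise.
For rotational equilibrium, N × 7.794 = 1316, so N = 169 N.
ΣFx = 0: friction at the foot balances the wall's push, so f = N_wall = 169 N.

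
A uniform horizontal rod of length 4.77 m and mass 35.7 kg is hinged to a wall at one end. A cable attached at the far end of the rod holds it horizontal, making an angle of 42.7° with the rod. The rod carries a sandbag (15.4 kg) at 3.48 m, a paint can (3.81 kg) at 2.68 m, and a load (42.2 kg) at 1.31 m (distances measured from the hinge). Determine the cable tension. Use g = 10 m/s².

About the hinge:
Beam weight: 35.7 × 10 = 357 N down at 2.385 m → arm 2.385 m, τ = 357 × 2.385 = 851.4 N·m clockwise.
Sandbag: 15.4 × 10 = 154 N down at 3.48 m → arm 3.48 m, τ = 154 × 3.48 = 535.9 N·m clockwise.
Paint can: 3.81 × 10 = 38.1 N down at 2.68 m → arm 2.68 m, τ = 38.1 × 2.68 = 102.1 N·m clockwise.
Load: 42.2 × 10 = 422 N down at 1.31 m → arm 1.31 m, τ = 422 × 1.31 = 552.8 N·m clockwise.
Total clockwise load moment = 2042 N·m.
The cable tension T acts at 4.77 m; only its component perpendicular to the rod, T sinθ, produces torque. sin 42.7° = 0.6782.
Setting net torque to zero: T × 4.77 × 0.6782 = 2042 → T = 2042 / 3.235 = 631 N.

T ≈ 631 N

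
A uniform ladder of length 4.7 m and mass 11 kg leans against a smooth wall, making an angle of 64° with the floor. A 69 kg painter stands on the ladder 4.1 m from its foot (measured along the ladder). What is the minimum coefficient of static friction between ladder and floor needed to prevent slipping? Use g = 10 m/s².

Take moments about the foot of the ladder.
Ladder weight 11×10 = 110 N acts at 2.35 m along the ladder; its horizontal arm is 2.35·cos64° = 1.03 m → τ = 113.3 N·m clockwise.
Painter: 69×10 = 690 N at 4.1 m → arm 1.797 m → τ = 1240 N·m clockwise.
Wall normal N acts horizontally at the top; its moment arm is the height L sinθ = 4.7·sin64° = 4.224 m, counterclockwise.
Setting net torque to zero: N × 4.224 = 1353 → N = 320.3 N.
ΣFx = 0 ⇒ f = N_wall = 320.3 N. ΣFy = 0 ⇒ N_floor = 800 N.
μ_min = f / N_floor = 320.3 / 800 = 0.4.

μ_min ≈ 0.4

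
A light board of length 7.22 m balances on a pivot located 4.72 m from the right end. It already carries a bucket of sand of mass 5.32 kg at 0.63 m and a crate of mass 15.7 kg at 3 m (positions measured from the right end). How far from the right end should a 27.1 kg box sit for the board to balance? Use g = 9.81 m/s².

x ≈ 6.52 m from the right end

Choose the pivot (at 4.72 m from the right end) as the axis so the support reaction has zero arm there.
Bucket of sand: 5.32 × 9.81 = 52.19 N down at 0.63 m → arm 4.09 m, τ = 52.19 × 4.09 = 213.5 N·m clockwise.
Crate: 15.7 × 9.81 = 154 N down at 3 m → arm 1.72 m, τ = 154 × 1.72 = 264.9 N·m clockwise.
Net moment of existing loads = 478.4 N·m clockwise.
The box weighs 27.1 × 9.81 = 265.9 N and must supply an equal counterclockwise moment, so its lever arm about the pivot is 478.4 / 265.9 = 1.8 m.
That puts it at 4.72 + 1.8 = 6.52 m from the right end.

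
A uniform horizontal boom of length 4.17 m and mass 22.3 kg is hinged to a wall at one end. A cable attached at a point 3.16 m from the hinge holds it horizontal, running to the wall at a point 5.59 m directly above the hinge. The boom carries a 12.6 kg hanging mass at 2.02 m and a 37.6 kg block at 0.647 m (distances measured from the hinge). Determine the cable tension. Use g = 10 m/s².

T ≈ 350 N

Choose the hinge as the axis so the unknown hinge reaction has zero arm there.
Beam weight: 22.3 × 10 = 223 N down at 2.085 m → arm 2.085 m, τ = 223 × 2.085 = 465 N·m clockwise.
Hanging mass: 12.6 × 10 = 126 N down at 2.02 m → arm 2.02 m, τ = 126 × 2.02 = 254.5 N·m clockwise.
Block: 37.6 × 10 = 376 N down at 0.647 m → arm 0.647 m, τ = 376 × 0.647 = 243.3 N·m clockwise.
Total clockwise load moment = 962.8 N·m.
The cable tension T acts at 3.16 m; only its component perpendicular to the boom, T sinθ, produces torque. sinθ = h/√(h²+d²) = 5.59/√(5.59²+3.16²) = 0.8705.
For rotational equilibrium, T × 3.16 × 0.8705 = 962.8, so T = 962.8 / 2.751 = 350 N.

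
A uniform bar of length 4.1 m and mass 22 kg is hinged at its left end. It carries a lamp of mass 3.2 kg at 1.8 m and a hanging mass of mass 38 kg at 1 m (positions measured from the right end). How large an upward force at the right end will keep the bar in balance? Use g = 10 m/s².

Taking torques about the left end:
Beam weight: 22 × 10 = 220 N down at 2.05 m → arm 2.05 m, τ = 220 × 2.05 = 451 N·m clockwise.
Lamp: 3.2 × 10 = 32 N down at 1.8 m → arm 2.3 m, τ = 32 × 2.3 = 73.6 N·m clockwise.
Hanging mass: 38 × 10 = 380 N down at 1 m → arm 3.1 m, τ = 380 × 3.1 = 1178 N·m clockwise.
Net moment of the loads = 1703 N·m clockwise.
The upward force F acts at the right end, arm 4.1 m, giving F × 4.1 counterclockwise.
Balancing moments: F × 4.1 = 1703, giving F = 1703 / 4.1 = 415 N.

F ≈ 415 N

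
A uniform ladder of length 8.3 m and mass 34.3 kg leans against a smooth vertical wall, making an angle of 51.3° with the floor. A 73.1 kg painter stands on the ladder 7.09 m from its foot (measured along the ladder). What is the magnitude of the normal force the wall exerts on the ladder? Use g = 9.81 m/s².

N_wall ≈ 626 N

About the foot of the ladder:
Ladder weight 34.3×9.81 = 336.5 N acts at 4.15 m along the ladder; its horizontal arm is 4.15·cos51.3° = 2.595 m → τ = 873.2 N·m clockwise.
Painter: 73.1×9.81 = 717.1 N at 7.09 m → arm 4.433 m → τ = 3179 N·m clockwise.
Wall normal N acts horizontally at the top; its moment arm is the height L sinθ = 8.3·sin51.3° = 6.478 m, counterclockwise.
For rotational equilibrium, N × 6.478 = 4052, so N = 626 N.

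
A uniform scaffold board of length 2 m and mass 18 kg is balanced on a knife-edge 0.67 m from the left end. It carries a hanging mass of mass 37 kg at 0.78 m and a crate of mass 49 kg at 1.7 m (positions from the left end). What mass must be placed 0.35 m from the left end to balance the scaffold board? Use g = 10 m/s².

Sum moments about the knife-edge (at 0.67 m from the left end) (the support reaction has zero arm there).
Beam weight: 18 × 10 = 180 N down at 1 m → arm 0.33 m, τ = 180 × 0.33 = 59.4 N·m clockwise.
Hanging mass: 37 × 10 = 370 N down at 0.78 m → arm 0.11 m, τ = 370 × 0.11 = 40.7 N·m clockwise.
Crate: 49 × 10 = 490 N down at 1.7 m → arm 1.03 m, τ = 490 × 1.03 = 504.7 N·m clockwise.
Net moment of known loads = 604.8 N·m clockwise.
An unknown mass m at 0.35 m has arm 0.32 m; its moment is m·g·0.32 counterclockwise.
Setting net torque to zero: m × 10 × 0.32 = 604.8 → m = 604.8 / (10 × 0.32) = 189 kg.

m ≈ 189 kg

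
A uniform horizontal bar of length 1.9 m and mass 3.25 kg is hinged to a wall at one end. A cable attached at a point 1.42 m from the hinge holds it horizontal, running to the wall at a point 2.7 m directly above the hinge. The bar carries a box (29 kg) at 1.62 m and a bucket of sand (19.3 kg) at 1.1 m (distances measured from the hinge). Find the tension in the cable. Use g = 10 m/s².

Choose the hinge as the axis so the unknown hinge reaction has zero arm there.
Beam weight: 3.25 × 10 = 32.5 N down at 0.95 m → arm 0.95 m, τ = 32.5 × 0.95 = 30.88 N·m clockwise.
Box: 29 × 10 = 290 N down at 1.62 m → arm 1.62 m, τ = 290 × 1.62 = 469.8 N·m clockwise.
Bucket of sand: 19.3 × 10 = 193 N down at 1.1 m → arm 1.1 m, τ = 193 × 1.1 = 212.3 N·m clockwise.
Total clockwise load moment = 713 N·m.
The cable tension T acts at 1.42 m; only its component perpendicular to the bar, T sinθ, produces torque. sinθ = h/√(h²+d²) = 2.7/√(2.7²+1.42²) = 0.8851.
Balancing moments: T × 1.42 × 0.8851 = 713, giving T = 713 / 1.257 = 567 N.

T ≈ 567 N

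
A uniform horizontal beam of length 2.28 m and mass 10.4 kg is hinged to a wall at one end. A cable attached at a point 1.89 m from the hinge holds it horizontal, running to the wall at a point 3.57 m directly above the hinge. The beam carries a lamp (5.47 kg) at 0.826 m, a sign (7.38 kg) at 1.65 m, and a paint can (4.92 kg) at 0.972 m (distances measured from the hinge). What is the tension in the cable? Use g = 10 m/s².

T ≈ 200 N

Take moments about the hinge.
Beam weight: 10.4 × 10 = 104 N down at 1.14 m → arm 1.14 m, τ = 104 × 1.14 = 118.6 N·m clockwise.
Lamp: 5.47 × 10 = 54.7 N down at 0.826 m → arm 0.826 m, τ = 54.7 × 0.826 = 45.18 N·m clockwise.
Sign: 7.38 × 10 = 73.8 N down at 1.65 m → arm 1.65 m, τ = 73.8 × 1.65 = 121.8 N·m clockwise.
Paint can: 4.92 × 10 = 49.2 N down at 0.972 m → arm 0.972 m, τ = 49.2 × 0.972 = 47.82 N·m clockwise.
Total clockwise load moment = 333.4 N·m.
The cable tension T acts at 1.89 m; only its component perpendicular to the beam, T sinθ, produces torque. sinθ = h/√(h²+d²) = 3.57/√(3.57²+1.89²) = 0.8838.
Setting net torque to zero: T × 1.89 × 0.8838 = 333.4 → T = 333.4 / 1.67 = 200 N.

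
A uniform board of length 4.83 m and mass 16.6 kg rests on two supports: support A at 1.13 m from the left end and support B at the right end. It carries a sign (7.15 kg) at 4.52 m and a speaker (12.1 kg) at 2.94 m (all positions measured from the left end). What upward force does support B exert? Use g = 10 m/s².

Taking torques about support A:
Beam weight: 16.6 × 10 = 166 N down at 2.415 m → arm 1.285 m, τ = 166 × 1.285 = 213.3 N·m clockwise.
Sign: 7.15 × 10 = 71.5 N down at 4.52 m → arm 3.39 m, τ = 71.5 × 3.39 = 242.4 N·m clockwise.
Speaker: 12.1 × 10 = 121 N down at 2.94 m → arm 1.81 m, τ = 121 × 1.81 = 219 N·m clockwise.
Net load moment about support A = 674.7 N·m clockwise.
Reaction R at support B is upward at 4.83 m, arm 3.7 m → moment R × 3.7 counterclockwise.
Στ = 0 ⇒ R × 3.7 = 674.7 ⇒ R = 182 N.

R_B ≈ 182 N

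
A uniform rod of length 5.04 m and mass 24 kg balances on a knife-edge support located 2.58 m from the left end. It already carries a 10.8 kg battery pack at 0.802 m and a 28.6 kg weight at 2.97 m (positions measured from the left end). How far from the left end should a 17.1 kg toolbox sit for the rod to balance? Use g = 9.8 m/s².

Take moments about the knife-edge support (at 2.58 m from the left end).
Beam weight: 24 × 9.8 = 235.2 N down at 2.52 m → arm 0.06 m, τ = 235.2 × 0.06 = 14.11 N·m counterclockwise.
Battery pack: 10.8 × 9.8 = 105.8 N down at 0.802 m → arm 1.778 m, τ = 105.8 × 1.778 = 188.1 N·m counterclockwise.
Weight: 28.6 × 9.8 = 280.3 N down at 2.97 m → arm 0.39 m, τ = 280.3 × 0.39 = 109.3 N·m clockwise.
Net moment of existing loads = 92.91 N·m counterclockwise.
The toolbox weighs 17.1 × 9.8 = 167.6 N and must supply an equal clockwise moment, so its lever arm about the knife-edge support is 92.91 / 167.6 = 0.554 m.
That puts it at 2.58 + 0.554 = 3.13 m from the left end.

x ≈ 3.13 m from the left end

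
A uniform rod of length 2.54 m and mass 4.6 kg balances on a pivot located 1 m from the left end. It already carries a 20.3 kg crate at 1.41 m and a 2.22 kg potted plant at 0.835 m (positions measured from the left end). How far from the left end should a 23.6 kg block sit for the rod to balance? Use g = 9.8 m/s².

Sum moments about the pivot (at 1 m from the left end) (the support reaction has zero arm there).
Beam weight: 4.6 × 9.8 = 45.08 N down at 1.27 m → arm 0.27 m, τ = 45.08 × 0.27 = 12.17 N·m clockwise.
Crate: 20.3 × 9.8 = 198.9 N down at 1.41 m → arm 0.41 m, τ = 198.9 × 0.41 = 81.55 N·m clockwise.
Potted plant: 2.22 × 9.8 = 21.76 N down at 0.835 m → arm 0.165 m, τ = 21.76 × 0.165 = 3.59 N·m counterclockwise.
Net moment of existing loads = 90.13 N·m clockwise.
The block weighs 23.6 × 9.8 = 231.3 N and must supply an equal counterclockwise moment, so its lever arm about the pivot is 90.13 / 231.3 = 0.39 m.
That puts it at 1 − 0.39 = 0.61 m from the left end.

x ≈ 0.61 m from the left end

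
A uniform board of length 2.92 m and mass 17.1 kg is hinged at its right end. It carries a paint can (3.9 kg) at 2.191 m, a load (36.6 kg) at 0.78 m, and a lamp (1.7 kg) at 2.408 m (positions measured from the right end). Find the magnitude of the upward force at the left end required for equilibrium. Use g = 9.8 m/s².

Sum moments about the right end (the unknown pivot reaction has zero arm there).
Beam weight: 17.1 × 9.8 = 167.6 N down at 1.46 m → arm 1.46 m, τ = 167.6 × 1.46 = 244.7 N·m counterclockwise.
Paint can: 3.9 × 9.8 = 38.22 N down at 2.191 m → arm 2.191 m, τ = 38.22 × 2.191 = 83.74 N·m counterclockwise.
Load: 36.6 × 9.8 = 358.7 N down at 0.78 m → arm 0.78 m, τ = 358.7 × 0.78 = 279.8 N·m counterclockwise.
Lamp: 1.7 × 9.8 = 16.66 N down at 2.408 m → arm 2.408 m, τ = 16.66 × 2.408 = 40.12 N·m counterclockwise.
Net moment of the loads = 648.4 N·m counterclockwise.
The upward force F acts at the left end, arm 2.92 m, giving F × 2.92 clockwise.
Balancing moments: F × 2.92 = 648.4, giving F = 648.4 / 2.92 = 222 N.

F ≈ 222 N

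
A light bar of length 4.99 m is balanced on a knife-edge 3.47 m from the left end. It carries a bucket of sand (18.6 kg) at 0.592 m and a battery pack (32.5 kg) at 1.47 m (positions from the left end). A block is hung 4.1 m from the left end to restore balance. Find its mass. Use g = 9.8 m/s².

m ≈ 188 kg

About the knife-edge (at 3.47 m from the left end):
Bucket of sand: 18.6 × 9.8 = 182.3 N down at 0.592 m → arm 2.878 m, τ = 182.3 × 2.878 = 524.7 N·m counterclockwise.
Battery pack: 32.5 × 9.8 = 318.5 N down at 1.47 m → arm 2 m, τ = 318.5 × 2 = 637 N·m counterclockwise.
Net moment of known loads = 1162 N·m counterclockwise.
An unknown mass m at 4.1 m has arm 0.63 m; its moment is m·g·0.63 clockwise.
Στ = 0 ⇒ m × 9.8 × 0.63 = 1162 ⇒ m = 1162 / (9.8 × 0.63) = 188 kg.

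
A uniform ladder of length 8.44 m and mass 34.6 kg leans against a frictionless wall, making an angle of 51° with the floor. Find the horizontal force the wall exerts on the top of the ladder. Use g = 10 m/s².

N_wall ≈ 140 N

Taking torques about the foot of the ladder:
Ladder weight 34.6×10 = 346 N acts at 4.22 m along the ladder; its horizontal arm is 4.22·cos51° = 2.656 m → τ = 919 N·m clockwise.
Wall normal N acts horizontally at the top; its moment arm is the height L sinθ = 8.44·sin51° = 6.559 m, counterclockwise.
Balancing moments: N × 6.559 = 919, giving N = 140 N.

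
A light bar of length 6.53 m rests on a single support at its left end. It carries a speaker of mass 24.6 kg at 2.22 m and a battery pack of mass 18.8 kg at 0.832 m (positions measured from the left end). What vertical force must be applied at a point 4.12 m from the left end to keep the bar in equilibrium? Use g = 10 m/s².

Taking torques about the left end:
Speaker: 24.6 × 10 = 246 N down at 2.22 m → arm 2.22 m, τ = 246 × 2.22 = 546.1 N·m clockwise.
Battery pack: 18.8 × 10 = 188 N down at 0.832 m → arm 0.832 m, τ = 188 × 0.832 = 156.4 N·m clockwise.
Net moment of the loads = 702.5 N·m clockwise.
The upward force F acts at a point 4.12 m from the left end, arm 4.12 m, giving F × 4.12 counterclockwise.
Στ = 0 ⇒ F × 4.12 = 702.5 ⇒ F = 702.5 / 4.12 = 171 N.

F ≈ 171 N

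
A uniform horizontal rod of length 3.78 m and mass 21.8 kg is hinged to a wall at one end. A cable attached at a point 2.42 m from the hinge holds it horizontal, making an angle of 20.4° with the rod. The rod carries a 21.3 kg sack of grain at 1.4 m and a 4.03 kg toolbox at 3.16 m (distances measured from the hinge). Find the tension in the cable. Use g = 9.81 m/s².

T ≈ 974 N

Choose the hinge as the axis so the unknown hinge reaction has zero arm there.
Beam weight: 21.8 × 9.81 = 213.9 N down at 1.89 m → arm 1.89 m, τ = 213.9 × 1.89 = 404.3 N·m clockwise.
Sack of grain: 21.3 × 9.81 = 209 N down at 1.4 m → arm 1.4 m, τ = 209 × 1.4 = 292.6 N·m clockwise.
Toolbox: 4.03 × 9.81 = 39.53 N down at 3.16 m → arm 3.16 m, τ = 39.53 × 3.16 = 124.9 N·m clockwise.
Total clockwise load moment = 821.8 N·m.
The cable tension T acts at 2.42 m; only its component perpendicular to the rod, T sinθ, produces torque. sin 20.4° = 0.3486.
For rotational equilibrium, T × 2.42 × 0.3486 = 821.8, so T = 821.8 / 0.8436 = 974 N.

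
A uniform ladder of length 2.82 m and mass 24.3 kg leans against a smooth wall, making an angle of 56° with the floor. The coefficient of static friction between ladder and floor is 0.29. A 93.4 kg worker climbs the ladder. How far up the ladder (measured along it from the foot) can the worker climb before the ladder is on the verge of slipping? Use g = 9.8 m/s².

d ≈ 1.16 m

Choose the foot of the ladder as the axis so the floor normal and friction both act there and drop out.
Ladder weight 24.3×9.8 = 238.1 N acts at 1.41 m along the ladder; its horizontal arm is 1.41·cos56° = 0.7885 m → τ = 187.7 N·m clockwise.
Worker weight 93.4×9.8 = 915.3 N at distance d → arm d·cos56° → τ = 915.3·d·0.5592 clockwise.
Wall normal N at the top has arm L sinθ = 2.338 m counterclockwise, so Στ = 0 gives N·2.338 = 187.7 + 511.8·d.
ΣFy = 0 ⇒ N_floor = 1153 N, so the maximum friction is μ_s·N_floor = 0.29×1153 = 334.4 N. ΣFx = 0 ⇒ N_wall = f, so at the slipping point N = 334.4 N.
Substituting: 334.4×2.338 = 187.7 + 511.8·d ⇒ d = (781.8 − 187.7) / 511.8 = 1.16 m.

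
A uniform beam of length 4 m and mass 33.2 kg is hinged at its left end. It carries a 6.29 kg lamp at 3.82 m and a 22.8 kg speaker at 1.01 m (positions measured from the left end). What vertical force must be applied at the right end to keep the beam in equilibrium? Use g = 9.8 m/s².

Choose the left end as the axis so the unknown pivot reaction has zero arm there.
Beam weight: 33.2 × 9.8 = 325.4 N down at 2 m → arm 2 m, τ = 325.4 × 2 = 650.8 N·m clockwise.
Lamp: 6.29 × 9.8 = 61.64 N down at 3.82 m → arm 3.82 m, τ = 61.64 × 3.82 = 235.5 N·m clockwise.
Speaker: 22.8 × 9.8 = 223.4 N down at 1.01 m → arm 1.01 m, τ = 223.4 × 1.01 = 225.6 N·m clockwise.
Net moment of the loads = 1112 N·m clockwise.
The upward force F acts at the right end, arm 4 m, giving F × 4 counterclockwise.
Setting net torque to zero: F × 4 = 1112 → F = 1112 / 4 = 278 N.

F ≈ 278 N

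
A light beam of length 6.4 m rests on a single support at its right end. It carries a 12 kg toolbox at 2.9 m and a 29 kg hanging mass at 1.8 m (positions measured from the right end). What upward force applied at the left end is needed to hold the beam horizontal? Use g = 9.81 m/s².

F ≈ 133 N

About the right end:
Toolbox: 12 × 9.81 = 117.7 N down at 2.9 m → arm 2.9 m, τ = 117.7 × 2.9 = 341.3 N·m counterclockwise.
Hanging mass: 29 × 9.81 = 284.5 N down at 1.8 m → arm 1.8 m, τ = 284.5 × 1.8 = 512.1 N·m counterclockwise.
Net moment of the loads = 853.4 N·m counterclockwise.
The upward force F acts at the left end, arm 6.4 m, giving F × 6.4 clockwise.
Setting net torque to zero: F × 6.4 = 853.4 → F = 853.4 / 6.4 = 133 N.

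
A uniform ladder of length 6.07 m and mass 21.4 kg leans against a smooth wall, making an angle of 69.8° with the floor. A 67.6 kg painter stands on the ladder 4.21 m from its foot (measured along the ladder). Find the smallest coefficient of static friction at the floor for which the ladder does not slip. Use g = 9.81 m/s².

Taking torques about the foot of the ladder:
Ladder weight 21.4×9.81 = 209.9 N acts at 3.035 m along the ladder; its horizontal arm is 3.035·cos69.8° = 1.048 m → τ = 220 N·m clockwise.
Painter: 67.6×9.81 = 663.2 N at 4.21 m → arm 1.454 m → τ = 964.3 N·m clockwise.
Wall normal N acts horizontally at the top; its moment arm is the height L sinθ = 6.07·sin69.8° = 5.697 m, counterclockwise.
Balancing moments: N × 5.697 = 1184, giving N = 207.8 N.
ΣFx = 0 ⇒ f = N_wall = 207.8 N. ΣFy = 0 ⇒ N_floor = 873.1 N.
μ_min = f / N_floor = 207.8 / 873.1 = 0.238.

μ_min ≈ 0.238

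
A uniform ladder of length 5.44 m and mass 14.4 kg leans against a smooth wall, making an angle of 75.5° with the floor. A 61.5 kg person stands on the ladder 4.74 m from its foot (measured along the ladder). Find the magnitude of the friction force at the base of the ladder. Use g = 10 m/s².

f ≈ 157 N

Take moments about the foot of the ladder.
Ladder weight 14.4×10 = 144 N acts at 2.72 m along the ladder; its horizontal arm is 2.72·cos75.5° = 0.681 m → τ = 98.06 N·m clockwise.
Person: 61.5×10 = 615 N at 4.74 m → arm 1.187 m → τ = 730 N·m clockwise.
Wall normal N acts horizontally at the top; its moment arm is the height L sinθ = 5.44·sin75.5° = 5.267 m, counterclockwise.
Στ = 0 ⇒ N × 5.267 = 828.1 ⇒ N = 157 N.
ΣFx = 0: friction at the foot balances the wall's push, so f = N_wall = 157 N.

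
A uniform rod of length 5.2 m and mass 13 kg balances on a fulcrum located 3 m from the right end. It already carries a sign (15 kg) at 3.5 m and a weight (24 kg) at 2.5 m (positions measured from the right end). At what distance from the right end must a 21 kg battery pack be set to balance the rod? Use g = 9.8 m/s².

x ≈ 3.46 m from the right end

Sum moments about the fulcrum (at 3 m from the right end) (the support reaction has zero arm there).
Beam weight: 13 × 9.8 = 127.4 N down at 2.6 m → arm 0.4 m, τ = 127.4 × 0.4 = 50.96 N·m clockwise.
Sign: 15 × 9.8 = 147 N down at 3.5 m → arm 0.5 m, τ = 147 × 0.5 = 73.5 N·m counterclockwise.
Weight: 24 × 9.8 = 235.2 N down at 2.5 m → arm 0.5 m, τ = 235.2 × 0.5 = 117.6 N·m clockwise.
Net moment of existing loads = 95.06 N·m clockwise.
The battery pack weighs 21 × 9.8 = 205.8 N and must supply an equal counterclockwise moment, so its lever arm about the fulcrum is 95.06 / 205.8 = 0.462 m.
That puts it at 3 + 0.462 = 3.46 m from the right end.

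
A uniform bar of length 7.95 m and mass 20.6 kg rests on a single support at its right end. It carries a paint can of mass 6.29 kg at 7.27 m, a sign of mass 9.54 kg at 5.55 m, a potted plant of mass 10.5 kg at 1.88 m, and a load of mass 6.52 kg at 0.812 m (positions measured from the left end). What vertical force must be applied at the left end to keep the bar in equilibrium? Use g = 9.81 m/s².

Taking torques about the right end:
Beam weight: 20.6 × 9.81 = 202.1 N down at 3.975 m → arm 3.975 m, τ = 202.1 × 3.975 = 803.3 N·m counterclockwise.
Paint can: 6.29 × 9.81 = 61.7 N down at 7.27 m → arm 0.68 m, τ = 61.7 × 0.68 = 41.96 N·m counterclockwise.
Sign: 9.54 × 9.81 = 93.59 N down at 5.55 m → arm 2.4 m, τ = 93.59 × 2.4 = 224.6 N·m counterclockwise.
Potted plant: 10.5 × 9.81 = 103 N down at 1.88 m → arm 6.07 m, τ = 103 × 6.07 = 625.2 N·m counterclockwise.
Load: 6.52 × 9.81 = 63.96 N down at 0.812 m → arm 7.138 m, τ = 63.96 × 7.138 = 456.5 N·m counterclockwise.
Net moment of the loads = 2152 N·m counterclockwise.
The upward force F acts at the left end, arm 7.95 m, giving F × 7.95 clockwise.
For rotational equilibrium, F × 7.95 = 2152, so F = 2152 / 7.95 = 271 N.

F ≈ 271 N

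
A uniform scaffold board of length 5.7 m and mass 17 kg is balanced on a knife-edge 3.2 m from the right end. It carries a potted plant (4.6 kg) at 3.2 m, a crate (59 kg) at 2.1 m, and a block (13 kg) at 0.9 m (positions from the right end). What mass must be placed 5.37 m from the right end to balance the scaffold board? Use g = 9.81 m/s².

m ≈ 46.4 kg

About the knife-edge (at 3.2 m from the right end):
Beam weight: 17 × 9.81 = 166.8 N down at 2.85 m → arm 0.35 m, τ = 166.8 × 0.35 = 58.38 N·m clockwise.
Potted plant: acts at the knife-edge, moment arm 0 → no torque.
Crate: 59 × 9.81 = 578.8 N down at 2.1 m → arm 1.1 m, τ = 578.8 × 1.1 = 636.7 N·m clockwise.
Block: 13 × 9.81 = 127.5 N down at 0.9 m → arm 2.3 m, τ = 127.5 × 2.3 = 293.2 N·m clockwise.
Net moment of known loads = 988.3 N·m clockwise.
An unknown mass m at 5.37 m has arm 2.17 m; its moment is m·g·2.17 counterclockwise.
Balancing moments: m × 9.81 × 2.17 = 988.3, giving m = 988.3 / (9.81 × 2.17) = 46.4 kg.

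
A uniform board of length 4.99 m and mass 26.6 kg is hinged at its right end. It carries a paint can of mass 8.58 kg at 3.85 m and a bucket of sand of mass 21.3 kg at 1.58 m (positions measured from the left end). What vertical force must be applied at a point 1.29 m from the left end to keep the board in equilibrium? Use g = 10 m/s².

F ≈ 402 N

Take moments about the right end.
Beam weight: 26.6 × 10 = 266 N down at 2.495 m → arm 2.495 m, τ = 266 × 2.495 = 663.7 N·m counterclockwise.
Paint can: 8.58 × 10 = 85.8 N down at 3.85 m → arm 1.14 m, τ = 85.8 × 1.14 = 97.81 N·m counterclockwise.
Bucket of sand: 21.3 × 10 = 213 N down at 1.58 m → arm 3.41 m, τ = 213 × 3.41 = 726.3 N·m counterclockwise.
Net moment of the loads = 1488 N·m counterclockwise.
The upward force F acts at a point 1.29 m from the left end, arm 3.7 m, giving F × 3.7 clockwise.
Setting net torque to zero: F × 3.7 = 1488 → F = 1488 / 3.7 = 402 N.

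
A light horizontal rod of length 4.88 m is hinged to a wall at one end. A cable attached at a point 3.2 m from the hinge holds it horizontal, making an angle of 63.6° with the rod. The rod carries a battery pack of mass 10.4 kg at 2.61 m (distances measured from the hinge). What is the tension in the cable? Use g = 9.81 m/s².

T ≈ 92.9 N

Take moments about the hinge.
Battery pack: 10.4 × 9.81 = 102 N down at 2.61 m → arm 2.61 m, τ = 102 × 2.61 = 266.2 N·m clockwise.
Total clockwise load moment = 266.2 N·m.
The cable tension T acts at 3.2 m; only its component perpendicular to the rod, T sinθ, produces torque. sin 63.6° = 0.8957.
Balancing moments: T × 3.2 × 0.8957 = 266.2, giving T = 266.2 / 2.866 = 92.9 N.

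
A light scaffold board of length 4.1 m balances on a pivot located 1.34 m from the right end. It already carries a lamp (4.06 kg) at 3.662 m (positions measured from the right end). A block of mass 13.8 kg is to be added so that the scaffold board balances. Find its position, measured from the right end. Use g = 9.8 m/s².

Choose the pivot (at 1.34 m from the right end) as the axis so the support reaction has zero arm there.
Lamp: 4.06 × 9.8 = 39.79 N down at 3.662 m → arm 2.322 m, τ = 39.79 × 2.322 = 92.39 N·m counterclockwise.
Net moment of existing loads = 92.39 N·m counterclockwise.
The block weighs 13.8 × 9.8 = 135.2 N and must supply an equal clockwise moment, so its lever arm about the pivot is 92.39 / 135.2 = 0.683 m.
That puts it at 1.34 − 0.683 = 0.657 m from the right end.

x ≈ 0.657 m from the right end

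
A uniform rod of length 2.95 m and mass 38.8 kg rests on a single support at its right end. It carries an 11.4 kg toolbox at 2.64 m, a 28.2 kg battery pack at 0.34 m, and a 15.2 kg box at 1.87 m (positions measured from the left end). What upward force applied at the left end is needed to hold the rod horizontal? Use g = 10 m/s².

F ≈ 511 N

Take moments about the right end.
Beam weight: 38.8 × 10 = 388 N down at 1.475 m → arm 1.475 m, τ = 388 × 1.475 = 572.3 N·m counterclockwise.
Toolbox: 11.4 × 10 = 114 N down at 2.64 m → arm 0.31 m, τ = 114 × 0.31 = 35.34 N·m counterclockwise.
Battery pack: 28.2 × 10 = 282 N down at 0.34 m → arm 2.61 m, τ = 282 × 2.61 = 736 N·m counterclockwise.
Box: 15.2 × 10 = 152 N down at 1.87 m → arm 1.08 m, τ = 152 × 1.08 = 164.2 N·m counterclockwise.
Net moment of the loads = 1508 N·m counterclockwise.
The upward force F acts at the left end, arm 2.95 m, giving F × 2.95 clockwise.
Balancing moments: F × 2.95 = 1508, giving F = 1508 / 2.95 = 511 N.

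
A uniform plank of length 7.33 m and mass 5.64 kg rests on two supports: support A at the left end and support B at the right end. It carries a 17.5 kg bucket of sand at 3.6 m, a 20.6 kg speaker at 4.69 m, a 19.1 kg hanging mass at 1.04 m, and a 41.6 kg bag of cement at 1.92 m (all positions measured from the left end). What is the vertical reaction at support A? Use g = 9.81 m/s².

R_A ≈ 650 N

About support B:
Beam weight: 5.64 × 9.81 = 55.33 N down at 3.665 m → arm 3.665 m, τ = 55.33 × 3.665 = 202.8 N·m counterclockwise.
Bucket of sand: 17.5 × 9.81 = 171.7 N down at 3.6 m → arm 3.73 m, τ = 171.7 × 3.73 = 640.4 N·m counterclockwise.
Speaker: 20.6 × 9.81 = 202.1 N down at 4.69 m → arm 2.64 m, τ = 202.1 × 2.64 = 533.5 N·m counterclockwise.
Hanging mass: 19.1 × 9.81 = 187.4 N down at 1.04 m → arm 6.29 m, τ = 187.4 × 6.29 = 1179 N·m counterclockwise.
Bag of cement: 41.6 × 9.81 = 408.1 N down at 1.92 m → arm 5.41 m, τ = 408.1 × 5.41 = 2208 N·m counterclockwise.
Net load moment about support B = 4764 N·m counterclockwise.
Reaction R at support A is upward at 0 m, arm 7.33 m → moment R × 7.33 clockwise.
Balancing moments: R × 7.33 = 4764, giving R = 650 N.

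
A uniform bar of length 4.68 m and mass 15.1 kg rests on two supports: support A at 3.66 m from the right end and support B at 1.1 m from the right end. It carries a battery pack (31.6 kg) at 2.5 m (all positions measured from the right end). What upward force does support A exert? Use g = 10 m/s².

R_A ≈ 246 N

Take moments about support B.
Beam weight: 15.1 × 10 = 151 N down at 2.34 m → arm 1.24 m, τ = 151 × 1.24 = 187.2 N·m counterclockwise.
Battery pack: 31.6 × 10 = 316 N down at 2.5 m → arm 1.4 m, τ = 316 × 1.4 = 442.4 N·m counterclockwise.
Net load moment about support B = 629.6 N·m counterclockwise.
Reaction R at support A is upward at 3.66 m, arm 2.56 m → moment R × 2.56 clockwise.
Στ = 0 ⇒ R × 2.56 = 629.6 ⇒ R = 246 N.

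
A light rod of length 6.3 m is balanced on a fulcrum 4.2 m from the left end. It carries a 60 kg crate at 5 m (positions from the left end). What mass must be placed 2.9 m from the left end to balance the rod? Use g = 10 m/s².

m ≈ 36.9 kg

Take moments about the fulcrum (at 4.2 m from the left end).
Crate: 60 × 10 = 600 N down at 5 m → arm 0.8 m, τ = 600 × 0.8 = 480 N·m clockwise.
Net moment of known loads = 480 N·m clockwise.
An unknown mass m at 2.9 m has arm 1.3 m; its moment is m·g·1.3 counterclockwise.
For rotational equilibrium, m × 10 × 1.3 = 480, so m = 480 / (10 × 1.3) = 36.9 kg.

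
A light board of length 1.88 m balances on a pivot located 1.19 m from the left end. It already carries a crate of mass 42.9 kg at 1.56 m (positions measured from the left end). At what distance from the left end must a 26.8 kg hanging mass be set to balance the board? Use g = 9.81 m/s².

x ≈ 0.598 m from the left end

Choose the pivot (at 1.19 m from the left end) as the axis so the support reaction has zero arm there.
Crate: 42.9 × 9.81 = 420.8 N down at 1.56 m → arm 0.37 m, τ = 420.8 × 0.37 = 155.7 N·m clockwise.
Net moment of existing loads = 155.7 N·m clockwise.
The hanging mass weighs 26.8 × 9.81 = 262.9 N and must supply an equal counterclockwise moment, so its lever arm about the pivot is 155.7 / 262.9 = 0.592 m.
That puts it at 1.19 − 0.592 = 0.598 m from the left end.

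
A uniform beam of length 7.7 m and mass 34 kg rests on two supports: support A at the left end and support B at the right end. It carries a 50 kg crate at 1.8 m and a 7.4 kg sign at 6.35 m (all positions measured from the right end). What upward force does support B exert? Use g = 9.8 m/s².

Taking torques about support A:
Beam weight: 34 × 9.8 = 333.2 N down at 3.85 m → arm 3.85 m, τ = 333.2 × 3.85 = 1283 N·m clockwise.
Crate: 50 × 9.8 = 490 N down at 1.8 m → arm 5.9 m, τ = 490 × 5.9 = 2891 N·m clockwise.
Sign: 7.4 × 9.8 = 72.52 N down at 6.35 m → arm 1.35 m, τ = 72.52 × 1.35 = 97.9 N·m clockwise.
Net load moment about support A = 4272 N·m clockwise.
Reaction R at support B is upward at 0 m, arm 7.7 m → moment R × 7.7 counterclockwise.
Balancing moments: R × 7.7 = 4272, giving R = 555 N.

R_B ≈ 555 N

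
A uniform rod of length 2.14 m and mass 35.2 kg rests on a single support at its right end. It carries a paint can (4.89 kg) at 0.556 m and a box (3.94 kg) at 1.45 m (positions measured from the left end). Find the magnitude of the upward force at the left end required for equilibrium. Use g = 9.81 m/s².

Sum moments about the right end (the unknown pivot reaction has zero arm there).
Beam weight: 35.2 × 9.81 = 345.3 N down at 1.07 m → arm 1.07 m, τ = 345.3 × 1.07 = 369.5 N·m counterclockwise.
Paint can: 4.89 × 9.81 = 47.97 N down at 0.556 m → arm 1.584 m, τ = 47.97 × 1.584 = 75.98 N·m counterclockwise.
Box: 3.94 × 9.81 = 38.65 N down at 1.45 m → arm 0.69 m, τ = 38.65 × 0.69 = 26.67 N·m counterclockwise.
Net moment of the loads = 472.2 N·m counterclockwise.
The upward force F acts at the left end, arm 2.14 m, giving F × 2.14 clockwise.
Balancing moments: F × 2.14 = 472.2, giving F = 472.2 / 2.14 = 221 N.

F ≈ 221 N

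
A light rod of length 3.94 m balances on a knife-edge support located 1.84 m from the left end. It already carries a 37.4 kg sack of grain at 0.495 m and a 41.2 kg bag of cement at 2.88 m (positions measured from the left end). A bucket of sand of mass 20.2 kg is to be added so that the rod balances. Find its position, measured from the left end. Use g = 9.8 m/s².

x ≈ 2.21 m from the left end

Taking torques about the knife-edge support (at 1.84 m from the left end):
Sack of grain: 37.4 × 9.8 = 366.5 N down at 0.495 m → arm 1.345 m, τ = 366.5 × 1.345 = 492.9 N·m counterclockwise.
Bag of cement: 41.2 × 9.8 = 403.8 N down at 2.88 m → arm 1.04 m, τ = 403.8 × 1.04 = 420 N·m clockwise.
Net moment of existing loads = 72.9 N·m counterclockwise.
The bucket of sand weighs 20.2 × 9.8 = 198 N and must supply an equal clockwise moment, so its lever arm about the knife-edge support is 72.9 / 198 = 0.368 m.
That puts it at 1.84 + 0.368 = 2.21 m from the left end.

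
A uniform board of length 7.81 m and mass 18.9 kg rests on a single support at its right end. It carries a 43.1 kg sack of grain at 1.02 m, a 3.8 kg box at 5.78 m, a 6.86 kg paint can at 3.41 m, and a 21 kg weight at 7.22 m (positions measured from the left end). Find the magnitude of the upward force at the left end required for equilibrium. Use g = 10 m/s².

F ≈ 534 N

Taking torques about the right end:
Beam weight: 18.9 × 10 = 189 N down at 3.905 m → arm 3.905 m, τ = 189 × 3.905 = 738 N·m counterclockwise.
Sack of grain: 43.1 × 10 = 431 N down at 1.02 m → arm 6.79 m, τ = 431 × 6.79 = 2926 N·m counterclockwise.
Box: 3.8 × 10 = 38 N down at 5.78 m → arm 2.03 m, τ = 38 × 2.03 = 77.14 N·m counterclockwise.
Paint can: 6.86 × 10 = 68.6 N down at 3.41 m → arm 4.4 m, τ = 68.6 × 4.4 = 301.8 N·m counterclockwise.
Weight: 21 × 10 = 210 N down at 7.22 m → arm 0.59 m, τ = 210 × 0.59 = 123.9 N·m counterclockwise.
Net moment of the loads = 4167 N·m counterclockwise.
The upward force F acts at the left end, arm 7.81 m, giving F × 7.81 clockwise.
For rotational equilibrium, F × 7.81 = 4167, so F = 4167 / 7.81 = 534 N.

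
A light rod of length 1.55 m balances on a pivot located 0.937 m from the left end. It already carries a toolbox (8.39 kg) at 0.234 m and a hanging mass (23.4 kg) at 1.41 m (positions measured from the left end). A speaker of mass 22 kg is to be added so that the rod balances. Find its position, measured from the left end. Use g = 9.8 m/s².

Taking torques about the pivot (at 0.937 m from the left end):
Toolbox: 8.39 × 9.8 = 82.22 N down at 0.234 m → arm 0.703 m, τ = 82.22 × 0.703 = 57.8 N·m counterclockwise.
Hanging mass: 23.4 × 9.8 = 229.3 N down at 1.41 m → arm 0.473 m, τ = 229.3 × 0.473 = 108.5 N·m clockwise.
Net moment of existing loads = 50.7 N·m clockwise.
The speaker weighs 22 × 9.8 = 215.6 N and must supply an equal counterclockwise moment, so its lever arm about the pivot is 50.7 / 215.6 = 0.235 m.
That puts it at 0.937 − 0.235 = 0.702 m from the left end.

x ≈ 0.702 m from the left end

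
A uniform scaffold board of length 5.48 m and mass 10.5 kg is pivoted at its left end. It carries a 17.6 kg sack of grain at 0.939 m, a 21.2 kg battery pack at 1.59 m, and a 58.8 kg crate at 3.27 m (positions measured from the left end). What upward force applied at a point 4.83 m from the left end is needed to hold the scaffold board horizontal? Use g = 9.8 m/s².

Choose the left end as the axis so the unknown pivot reaction has zero arm there.
Beam weight: 10.5 × 9.8 = 102.9 N down at 2.74 m → arm 2.74 m, τ = 102.9 × 2.74 = 281.9 N·m clockwise.
Sack of grain: 17.6 × 9.8 = 172.5 N down at 0.939 m → arm 0.939 m, τ = 172.5 × 0.939 = 162 N·m clockwise.
Battery pack: 21.2 × 9.8 = 207.8 N down at 1.59 m → arm 1.59 m, τ = 207.8 × 1.59 = 330.4 N·m clockwise.
Crate: 58.8 × 9.8 = 576.2 N down at 3.27 m → arm 3.27 m, τ = 576.2 × 3.27 = 1884 N·m clockwise.
Net moment of the loads = 2658 N·m clockwise.
The upward force F acts at a point 4.83 m from the left end, arm 4.83 m, giving F × 4.83 counterclockwise.
Setting net torque to zero: F × 4.83 = 2658 → F = 2658 / 4.83 = 550 N.

F ≈ 550 N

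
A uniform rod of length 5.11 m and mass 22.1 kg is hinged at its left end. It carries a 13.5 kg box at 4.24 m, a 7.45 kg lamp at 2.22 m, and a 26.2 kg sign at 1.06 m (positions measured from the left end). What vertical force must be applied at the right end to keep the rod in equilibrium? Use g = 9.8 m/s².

F ≈ 303 N

Sum moments about the left end (the unknown pivot reaction has zero arm there).
Beam weight: 22.1 × 9.8 = 216.6 N down at 2.555 m → arm 2.555 m, τ = 216.6 × 2.555 = 553.4 N·m clockwise.
Box: 13.5 × 9.8 = 132.3 N down at 4.24 m → arm 4.24 m, τ = 132.3 × 4.24 = 561 N·m clockwise.
Lamp: 7.45 × 9.8 = 73.01 N down at 2.22 m → arm 2.22 m, τ = 73.01 × 2.22 = 162.1 N·m clockwise.
Sign: 26.2 × 9.8 = 256.8 N down at 1.06 m → arm 1.06 m, τ = 256.8 × 1.06 = 272.2 N·m clockwise.
Net moment of the loads = 1549 N·m clockwise.
The upward force F acts at the right end, arm 5.11 m, giving F × 5.11 counterclockwise.
Balancing moments: F × 5.11 = 1549, giving F = 1549 / 5.11 = 303 N.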